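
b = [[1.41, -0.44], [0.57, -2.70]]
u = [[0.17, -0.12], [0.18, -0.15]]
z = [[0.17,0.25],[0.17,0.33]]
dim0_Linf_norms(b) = [1.41, 2.7]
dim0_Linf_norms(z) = [0.17, 0.33]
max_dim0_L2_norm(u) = 0.25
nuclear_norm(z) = 0.51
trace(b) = -1.29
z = u @ b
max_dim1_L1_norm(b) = 3.27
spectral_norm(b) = 2.88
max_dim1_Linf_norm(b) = 2.7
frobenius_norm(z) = 0.48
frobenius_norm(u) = 0.31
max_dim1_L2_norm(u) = 0.23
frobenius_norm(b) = 3.13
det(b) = -3.56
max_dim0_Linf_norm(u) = 0.18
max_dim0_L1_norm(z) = 0.58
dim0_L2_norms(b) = [1.52, 2.74]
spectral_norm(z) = 0.48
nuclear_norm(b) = 4.11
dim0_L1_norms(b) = [1.98, 3.14]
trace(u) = 0.02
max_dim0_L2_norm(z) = 0.41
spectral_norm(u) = 0.31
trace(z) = 0.50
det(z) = 0.01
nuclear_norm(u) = 0.33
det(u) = -0.00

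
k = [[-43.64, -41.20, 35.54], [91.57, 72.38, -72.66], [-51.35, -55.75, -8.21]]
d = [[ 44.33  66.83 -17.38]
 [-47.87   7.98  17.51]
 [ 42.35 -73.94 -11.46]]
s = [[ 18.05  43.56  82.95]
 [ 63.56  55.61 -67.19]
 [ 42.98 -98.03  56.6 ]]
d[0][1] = 66.83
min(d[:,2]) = -17.38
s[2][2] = 56.6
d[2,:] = [42.35, -73.94, -11.46]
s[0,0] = 18.05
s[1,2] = -67.19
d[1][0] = -47.87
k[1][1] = 72.38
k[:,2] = [35.54, -72.66, -8.21]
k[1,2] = -72.66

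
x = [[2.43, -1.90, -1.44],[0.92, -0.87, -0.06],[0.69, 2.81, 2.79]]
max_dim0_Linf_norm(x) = 2.81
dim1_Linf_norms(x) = [2.43, 0.92, 2.81]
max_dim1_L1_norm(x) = 6.29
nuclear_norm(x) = 7.74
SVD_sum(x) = [[0.67,-2.11,-1.84], [0.21,-0.65,-0.57], [-0.86,2.7,2.35]] + [[1.73, 0.11, 0.51], [0.78, 0.05, 0.23], [1.54, 0.09, 0.45]] + [[0.03, 0.10, -0.11], [-0.07, -0.27, 0.28], [0.00, 0.02, -0.02]]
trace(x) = 4.35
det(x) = -5.12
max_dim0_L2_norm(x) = 3.5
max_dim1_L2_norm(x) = 4.02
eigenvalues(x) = [(-0.62+0j), (2.49+1.44j), (2.49-1.44j)]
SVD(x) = [[-0.61, 0.71, -0.36],[-0.19, 0.32, 0.93],[0.77, 0.63, -0.06]] @ diag([4.758096004089813, 2.556369529710891, 0.4209480293697543]) @ [[-0.23, 0.73, 0.64], [0.96, 0.06, 0.28], [-0.17, -0.68, 0.72]]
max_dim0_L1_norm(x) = 5.58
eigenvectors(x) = [[(0.16+0j),  -0.71+0.00j,  -0.71-0.00j], [0.75+0.00j,  -0.17+0.06j,  -0.17-0.06j], [(-0.65+0j),  0.26+0.63j,  0.26-0.63j]]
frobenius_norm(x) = 5.42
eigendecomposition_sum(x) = [[(0.04+0j), (-0.13+0j), 0.01+0.00j], [(0.17+0j), -0.61+0.00j, 0.06+0.00j], [(-0.15-0j), 0.52-0.00j, -0.05-0.00j]] + [[1.20+0.96j, -0.89+0.94j, -0.73+1.32j], [(0.38+0.13j), (-0.13+0.31j), (-0.06+0.38j)], [0.42-1.40j, 1.14+0.44j, 1.42+0.17j]] + [[1.20-0.96j, -0.89-0.94j, (-0.73-1.32j)],[(0.38-0.13j), -0.13-0.31j, -0.06-0.38j],[(0.42+1.4j), 1.14-0.44j, (1.42-0.17j)]]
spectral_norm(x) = 4.76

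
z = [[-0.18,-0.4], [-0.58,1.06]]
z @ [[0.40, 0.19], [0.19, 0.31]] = [[-0.15, -0.16],[-0.03, 0.22]]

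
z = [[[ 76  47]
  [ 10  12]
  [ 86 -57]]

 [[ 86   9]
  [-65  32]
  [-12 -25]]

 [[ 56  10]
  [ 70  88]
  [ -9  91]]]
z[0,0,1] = 47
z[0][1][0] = 10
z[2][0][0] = 56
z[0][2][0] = 86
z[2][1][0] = 70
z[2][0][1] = 10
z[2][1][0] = 70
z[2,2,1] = 91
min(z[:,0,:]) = 9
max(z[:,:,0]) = 86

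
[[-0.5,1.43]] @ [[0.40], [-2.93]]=[[-4.39]]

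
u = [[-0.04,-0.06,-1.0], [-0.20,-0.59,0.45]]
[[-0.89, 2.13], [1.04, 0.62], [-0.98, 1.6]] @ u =[[-0.39, -1.20, 1.85],[-0.17, -0.43, -0.76],[-0.28, -0.89, 1.7]]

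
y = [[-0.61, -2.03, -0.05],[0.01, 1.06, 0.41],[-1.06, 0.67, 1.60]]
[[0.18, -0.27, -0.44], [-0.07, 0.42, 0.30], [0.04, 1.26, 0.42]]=y @ [[-0.19, -0.55, 0.13], [-0.03, 0.29, 0.17], [-0.09, 0.30, 0.28]]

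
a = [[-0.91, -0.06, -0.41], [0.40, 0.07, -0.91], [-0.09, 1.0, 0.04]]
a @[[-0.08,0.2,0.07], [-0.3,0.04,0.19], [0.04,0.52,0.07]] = [[0.07,-0.4,-0.10], [-0.09,-0.39,-0.02], [-0.29,0.04,0.19]]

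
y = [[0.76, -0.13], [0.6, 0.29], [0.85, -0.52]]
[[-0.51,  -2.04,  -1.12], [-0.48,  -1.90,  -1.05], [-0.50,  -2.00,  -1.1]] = y@[[-0.70, -2.81, -1.55], [-0.19, -0.75, -0.42]]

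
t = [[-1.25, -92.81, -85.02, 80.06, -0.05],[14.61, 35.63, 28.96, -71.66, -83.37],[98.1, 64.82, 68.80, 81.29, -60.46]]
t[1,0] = 14.61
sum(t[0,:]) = -99.06999999999998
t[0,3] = 80.06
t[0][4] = -0.05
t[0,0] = -1.25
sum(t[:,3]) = 89.69000000000001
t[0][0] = -1.25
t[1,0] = 14.61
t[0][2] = -85.02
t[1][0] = 14.61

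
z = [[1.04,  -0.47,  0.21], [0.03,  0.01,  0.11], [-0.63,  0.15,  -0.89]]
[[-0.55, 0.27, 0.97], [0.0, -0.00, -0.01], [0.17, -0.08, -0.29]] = z@[[-0.94, 0.46, 1.67], [-0.76, 0.37, 1.34], [0.35, -0.17, -0.63]]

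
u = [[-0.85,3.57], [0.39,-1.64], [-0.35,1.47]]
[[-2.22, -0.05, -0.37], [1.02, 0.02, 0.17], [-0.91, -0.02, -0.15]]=u @ [[-0.5, 0.14, -0.11], [-0.74, 0.02, -0.13]]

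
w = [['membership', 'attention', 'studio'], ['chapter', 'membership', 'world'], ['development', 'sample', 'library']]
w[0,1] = 'attention'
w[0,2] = 'studio'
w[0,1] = 'attention'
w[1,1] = 'membership'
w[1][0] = 'chapter'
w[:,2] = ['studio', 'world', 'library']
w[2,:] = ['development', 'sample', 'library']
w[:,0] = ['membership', 'chapter', 'development']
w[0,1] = 'attention'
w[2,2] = 'library'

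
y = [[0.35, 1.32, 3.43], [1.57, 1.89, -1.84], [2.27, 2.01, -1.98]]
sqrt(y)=[[(1.01+0.79j),0.71+0.39j,0.71-1.52j], [0.43-0.47j,1.18-0.24j,(-0.34+0.91j)], [(0.63-0.65j),(0.67-0.32j),(0.28+1.26j)]]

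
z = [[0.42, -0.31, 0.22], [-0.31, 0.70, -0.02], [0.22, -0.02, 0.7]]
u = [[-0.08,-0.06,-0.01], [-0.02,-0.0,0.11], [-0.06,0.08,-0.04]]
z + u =[[0.34, -0.37, 0.21], [-0.33, 0.7, 0.09], [0.16, 0.06, 0.66]]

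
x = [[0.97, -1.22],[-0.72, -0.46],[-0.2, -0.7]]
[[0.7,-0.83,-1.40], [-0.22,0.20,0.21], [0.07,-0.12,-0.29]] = x @ [[0.44, -0.47, -0.68], [-0.22, 0.31, 0.61]]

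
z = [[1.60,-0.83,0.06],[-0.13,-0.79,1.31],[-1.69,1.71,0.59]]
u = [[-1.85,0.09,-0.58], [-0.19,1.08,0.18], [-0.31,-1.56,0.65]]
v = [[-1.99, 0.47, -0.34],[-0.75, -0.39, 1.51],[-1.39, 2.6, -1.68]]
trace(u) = -0.12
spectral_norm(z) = 3.01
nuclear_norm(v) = 6.55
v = u @ z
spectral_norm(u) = 1.98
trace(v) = -4.06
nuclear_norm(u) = 4.48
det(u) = -2.18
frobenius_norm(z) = 3.43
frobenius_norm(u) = 2.82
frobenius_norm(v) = 4.34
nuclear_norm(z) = 5.12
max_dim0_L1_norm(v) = 4.13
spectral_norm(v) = 3.75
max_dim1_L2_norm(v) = 3.39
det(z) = -2.65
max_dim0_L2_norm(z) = 2.33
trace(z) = 1.40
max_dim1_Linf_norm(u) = 1.85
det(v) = 5.78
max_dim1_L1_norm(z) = 3.99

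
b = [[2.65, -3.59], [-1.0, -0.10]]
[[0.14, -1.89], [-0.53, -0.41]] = b@[[0.50, 0.33], [0.33, 0.77]]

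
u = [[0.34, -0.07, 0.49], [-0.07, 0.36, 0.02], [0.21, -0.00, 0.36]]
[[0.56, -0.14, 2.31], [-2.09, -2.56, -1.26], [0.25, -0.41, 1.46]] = u @ [[-4.84, -1.90, 1.54], [-6.95, -7.48, -3.39], [3.51, -0.04, 3.17]]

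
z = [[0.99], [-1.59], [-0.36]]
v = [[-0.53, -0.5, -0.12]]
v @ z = [[0.31]]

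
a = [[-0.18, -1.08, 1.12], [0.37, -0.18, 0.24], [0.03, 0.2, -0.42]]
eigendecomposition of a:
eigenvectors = [[-0.85+0.00j, (-0.85-0j), -0.51+0.00j], [0.10+0.49j, (0.1-0.49j), (0.6+0j)], [0.16+0.06j, (0.16-0.06j), 0.61+0.00j]]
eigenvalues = [(-0.27+0.55j), (-0.27-0.55j), (-0.25+0j)]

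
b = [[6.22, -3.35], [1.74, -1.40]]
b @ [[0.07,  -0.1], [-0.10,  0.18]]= [[0.77,-1.23],[0.26,-0.43]]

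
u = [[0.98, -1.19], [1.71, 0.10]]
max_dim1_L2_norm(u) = 1.71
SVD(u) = [[-0.64, -0.77], [-0.77, 0.64]] @ diag([2.0583652434976836, 1.0362106563632323]) @ [[-0.94, 0.33],[0.33, 0.94]]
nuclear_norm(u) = 3.09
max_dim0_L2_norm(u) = 1.97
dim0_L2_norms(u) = [1.97, 1.19]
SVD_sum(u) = [[1.25, -0.44], [1.49, -0.53]] + [[-0.27, -0.75], [0.22, 0.63]]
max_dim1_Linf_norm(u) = 1.71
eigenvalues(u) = [(0.54+1.36j), (0.54-1.36j)]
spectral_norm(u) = 2.06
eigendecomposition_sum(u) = [[(0.49+0.59j), -0.59+0.24j], [(0.86-0.34j), 0.05+0.77j]] + [[0.49-0.59j, (-0.6-0.24j)], [(0.85+0.34j), 0.05-0.77j]]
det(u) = 2.13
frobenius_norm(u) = 2.30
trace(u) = 1.08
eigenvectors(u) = [[0.20+0.61j, 0.20-0.61j], [(0.77+0j), (0.77-0j)]]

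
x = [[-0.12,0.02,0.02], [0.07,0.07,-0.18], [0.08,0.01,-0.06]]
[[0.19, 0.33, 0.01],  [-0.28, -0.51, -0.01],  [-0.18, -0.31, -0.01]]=x@[[-1.67, -2.60, 0.19], [-0.88, -0.57, 0.9], [0.56, 1.58, 0.5]]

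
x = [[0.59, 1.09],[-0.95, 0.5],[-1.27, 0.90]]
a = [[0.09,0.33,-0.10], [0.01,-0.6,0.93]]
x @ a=[[0.06, -0.46, 0.95], [-0.08, -0.61, 0.56], [-0.11, -0.96, 0.96]]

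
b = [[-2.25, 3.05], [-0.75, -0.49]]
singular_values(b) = [3.79, 0.89]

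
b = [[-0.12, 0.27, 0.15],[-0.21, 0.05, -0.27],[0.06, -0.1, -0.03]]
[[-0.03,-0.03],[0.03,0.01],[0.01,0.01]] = b@[[0.04, -0.07], [-0.00, -0.14], [-0.15, -0.02]]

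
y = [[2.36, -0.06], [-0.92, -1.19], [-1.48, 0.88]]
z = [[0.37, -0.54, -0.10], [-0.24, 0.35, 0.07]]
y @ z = [[0.89, -1.30, -0.24], [-0.05, 0.08, 0.01], [-0.76, 1.11, 0.21]]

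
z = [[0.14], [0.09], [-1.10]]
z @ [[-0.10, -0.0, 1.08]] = [[-0.01, 0.0, 0.15], [-0.01, 0.0, 0.1], [0.11, 0.0, -1.19]]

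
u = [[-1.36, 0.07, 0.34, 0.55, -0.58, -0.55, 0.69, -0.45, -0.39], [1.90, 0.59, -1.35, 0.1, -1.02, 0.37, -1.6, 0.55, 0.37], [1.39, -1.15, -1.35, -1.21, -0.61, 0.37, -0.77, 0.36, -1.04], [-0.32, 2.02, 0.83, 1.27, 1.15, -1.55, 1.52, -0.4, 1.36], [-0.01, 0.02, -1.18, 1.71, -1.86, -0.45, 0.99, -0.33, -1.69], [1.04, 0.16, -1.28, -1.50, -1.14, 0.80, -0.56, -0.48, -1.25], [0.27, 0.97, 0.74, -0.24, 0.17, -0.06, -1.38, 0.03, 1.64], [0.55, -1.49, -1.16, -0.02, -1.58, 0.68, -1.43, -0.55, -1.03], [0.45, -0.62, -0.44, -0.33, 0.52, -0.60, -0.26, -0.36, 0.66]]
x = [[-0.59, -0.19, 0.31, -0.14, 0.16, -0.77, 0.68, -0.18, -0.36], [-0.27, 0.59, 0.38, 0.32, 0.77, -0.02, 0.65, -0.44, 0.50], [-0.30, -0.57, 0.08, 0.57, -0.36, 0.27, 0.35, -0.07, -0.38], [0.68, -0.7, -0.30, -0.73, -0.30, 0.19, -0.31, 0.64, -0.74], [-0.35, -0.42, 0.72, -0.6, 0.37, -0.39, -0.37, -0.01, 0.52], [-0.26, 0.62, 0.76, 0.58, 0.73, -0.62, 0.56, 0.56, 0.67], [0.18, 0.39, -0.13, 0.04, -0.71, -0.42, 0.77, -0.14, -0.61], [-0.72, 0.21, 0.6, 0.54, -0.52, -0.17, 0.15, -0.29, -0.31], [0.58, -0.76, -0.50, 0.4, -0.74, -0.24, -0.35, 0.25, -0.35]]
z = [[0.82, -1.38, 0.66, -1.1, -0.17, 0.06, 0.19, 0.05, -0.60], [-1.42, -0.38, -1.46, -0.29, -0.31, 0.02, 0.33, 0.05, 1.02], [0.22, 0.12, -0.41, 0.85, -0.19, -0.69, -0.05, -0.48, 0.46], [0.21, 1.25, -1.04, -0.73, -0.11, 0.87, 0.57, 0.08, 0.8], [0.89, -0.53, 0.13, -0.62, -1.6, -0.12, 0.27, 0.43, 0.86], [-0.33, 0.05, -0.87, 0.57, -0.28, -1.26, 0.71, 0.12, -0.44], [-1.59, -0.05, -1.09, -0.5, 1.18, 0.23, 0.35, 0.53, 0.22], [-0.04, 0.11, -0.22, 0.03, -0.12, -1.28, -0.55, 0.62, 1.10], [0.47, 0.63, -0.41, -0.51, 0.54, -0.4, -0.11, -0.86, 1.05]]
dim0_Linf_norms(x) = [0.72, 0.76, 0.76, 0.73, 0.77, 0.77, 0.77, 0.64, 0.74]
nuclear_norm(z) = 15.87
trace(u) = -3.18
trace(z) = -1.54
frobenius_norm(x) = 4.35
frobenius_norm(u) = 8.76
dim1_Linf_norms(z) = [1.38, 1.46, 0.85, 1.25, 1.6, 1.26, 1.59, 1.28, 1.05]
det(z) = -8.35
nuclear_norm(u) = 19.52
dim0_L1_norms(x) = [3.93, 4.45, 3.78, 3.92, 4.66, 3.09, 4.19, 2.58, 4.44]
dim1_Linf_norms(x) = [0.77, 0.77, 0.57, 0.74, 0.72, 0.76, 0.77, 0.72, 0.76]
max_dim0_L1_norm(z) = 6.55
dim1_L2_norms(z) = [2.16, 2.37, 1.38, 2.23, 2.25, 1.89, 2.42, 1.9, 1.83]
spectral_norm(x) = 2.94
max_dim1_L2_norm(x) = 1.83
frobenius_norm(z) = 6.21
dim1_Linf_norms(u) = [1.36, 1.9, 1.39, 2.02, 1.86, 1.5, 1.64, 1.58, 0.66]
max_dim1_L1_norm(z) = 5.74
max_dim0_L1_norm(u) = 9.43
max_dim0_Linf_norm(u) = 2.02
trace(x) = -0.77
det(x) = -0.47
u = z @ x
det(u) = 3.80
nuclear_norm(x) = 10.84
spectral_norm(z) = 3.64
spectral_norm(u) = 6.40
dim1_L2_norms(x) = [1.32, 1.46, 1.1, 1.66, 1.37, 1.83, 1.37, 1.31, 1.5]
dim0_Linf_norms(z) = [1.59, 1.38, 1.46, 1.1, 1.6, 1.28, 0.71, 0.86, 1.1]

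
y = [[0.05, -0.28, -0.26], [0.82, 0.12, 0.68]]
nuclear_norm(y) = 1.43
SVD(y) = [[-0.16, 0.99], [0.99, 0.16]] @ diag([1.0849417055740187, 0.3472772602779221]) @ [[0.74, 0.15, 0.66], [0.53, -0.74, -0.42]]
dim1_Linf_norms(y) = [0.28, 0.82]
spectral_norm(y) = 1.08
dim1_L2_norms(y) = [0.39, 1.07]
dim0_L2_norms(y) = [0.82, 0.3, 0.73]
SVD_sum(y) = [[-0.13, -0.03, -0.12],[0.79, 0.16, 0.7]] + [[0.18, -0.25, -0.14], [0.03, -0.04, -0.02]]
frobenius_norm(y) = 1.14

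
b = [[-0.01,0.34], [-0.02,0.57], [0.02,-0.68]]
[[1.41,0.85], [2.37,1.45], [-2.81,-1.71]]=b @ [[-3.72, -5.49],[4.03, 2.35]]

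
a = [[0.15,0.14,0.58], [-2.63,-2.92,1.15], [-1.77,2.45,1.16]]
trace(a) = -1.61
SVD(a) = [[-0.02, 0.07, 1.0], [0.98, 0.18, 0.0], [-0.18, 0.98, -0.07]] @ diag([4.120566806266413, 3.212989736325923, 0.5682659143039364]) @ [[-0.55,-0.8,0.22], [-0.68,0.59,0.43], [0.48,-0.09,0.87]]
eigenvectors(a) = [[(0.26-0.3j), (0.26+0.3j), -0.04+0.00j], [0.13+0.17j, (0.13-0.17j), -0.89+0.00j], [(0.89+0j), (0.89-0j), 0.45+0.00j]]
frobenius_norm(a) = 5.26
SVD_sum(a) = [[0.04,  0.05,  -0.01], [-2.24,  -3.26,  0.90], [0.41,  0.59,  -0.16]] + [[-0.16, 0.14, 0.1], [-0.39, 0.34, 0.25], [-2.16, 1.86, 1.36]] + [[0.27,-0.05,0.5], [0.00,-0.00,0.0], [-0.02,0.0,-0.04]]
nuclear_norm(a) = 7.90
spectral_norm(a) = 4.12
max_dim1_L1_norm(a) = 6.7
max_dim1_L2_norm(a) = 4.09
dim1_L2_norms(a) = [0.62, 4.09, 3.24]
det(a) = -7.52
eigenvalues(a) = [(0.99+1.05j), (0.99-1.05j), (-3.6+0j)]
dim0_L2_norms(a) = [3.17, 3.81, 1.73]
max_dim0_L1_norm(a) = 5.51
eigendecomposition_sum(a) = [[0.11+0.87j, 0.13-0.16j, (0.27-0.25j)], [-0.47-0.03j, 0.07+0.08j, 0.10+0.17j], [(-1.31+1.48j), (0.46-0.01j), 0.82+0.09j]] + [[(0.11-0.87j),(0.13+0.16j),0.27+0.25j],[(-0.47+0.03j),0.07-0.08j,(0.1-0.17j)],[-1.31-1.48j,(0.46+0.01j),(0.82-0.09j)]] + [[(-0.07+0j), -0.12-0.00j, 0.04-0.00j], [(-1.7+0j), -3.06-0.00j, (0.95-0j)], [0.85-0.00j, (1.53+0j), (-0.47+0j)]]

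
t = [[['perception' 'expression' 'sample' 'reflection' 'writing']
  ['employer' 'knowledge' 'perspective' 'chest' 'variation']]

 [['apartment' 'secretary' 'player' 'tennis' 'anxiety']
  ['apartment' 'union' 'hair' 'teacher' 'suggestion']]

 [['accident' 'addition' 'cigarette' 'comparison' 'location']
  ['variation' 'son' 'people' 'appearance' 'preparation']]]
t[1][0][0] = 'apartment'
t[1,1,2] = 'hair'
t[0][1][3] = 'chest'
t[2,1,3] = 'appearance'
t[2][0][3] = 'comparison'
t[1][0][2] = 'player'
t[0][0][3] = 'reflection'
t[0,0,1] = 'expression'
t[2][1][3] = 'appearance'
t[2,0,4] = 'location'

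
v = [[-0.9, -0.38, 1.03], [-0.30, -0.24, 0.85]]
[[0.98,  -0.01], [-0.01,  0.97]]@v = [[-0.88, -0.37, 1.00], [-0.28, -0.23, 0.81]]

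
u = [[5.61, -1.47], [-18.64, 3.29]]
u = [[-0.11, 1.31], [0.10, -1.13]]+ [[5.72, -2.78], [-18.74, 4.42]]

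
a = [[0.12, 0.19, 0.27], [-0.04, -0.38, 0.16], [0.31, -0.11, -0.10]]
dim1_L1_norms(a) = [0.58, 0.58, 0.52]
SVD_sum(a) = [[0.01, 0.2, 0.0], [-0.02, -0.38, -0.01], [-0.00, -0.10, -0.00]] + [[-0.05, 0.0, 0.04], [-0.09, 0.00, 0.07], [0.25, -0.01, -0.18]] + [[0.16, -0.01, 0.23], [0.07, -0.0, 0.10], [0.06, -0.00, 0.08]]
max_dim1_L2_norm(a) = 0.41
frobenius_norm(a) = 0.64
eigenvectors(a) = [[(0.82+0j), 0.18+0.41j, (0.18-0.41j)],[0.08+0.00j, (-0.66+0j), (-0.66-0j)],[0.57+0.00j, -0.10-0.60j, -0.10+0.60j]]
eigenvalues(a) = [(0.33+0j), (-0.34+0.17j), (-0.34-0.17j)]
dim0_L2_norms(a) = [0.33, 0.44, 0.33]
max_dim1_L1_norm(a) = 0.58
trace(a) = -0.36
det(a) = 0.05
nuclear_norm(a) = 1.10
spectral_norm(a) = 0.44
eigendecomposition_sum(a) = [[0.22+0.00j, (0.04+0j), 0.15-0.00j], [(0.02+0j), 0j, (0.02-0j)], [0.15+0.00j, 0.02+0.00j, 0.11-0.00j]] + [[-0.05+0.04j, 0.08+0.11j, 0.06-0.08j], [(-0.03-0.09j), -0.19+0.04j, 0.07+0.13j], [(0.08-0.04j), -0.07-0.17j, (-0.1+0.09j)]] + [[(-0.05-0.04j), 0.08-0.11j, 0.06+0.08j], [-0.03+0.09j, (-0.19-0.04j), 0.07-0.13j], [(0.08+0.04j), (-0.07+0.17j), -0.10-0.09j]]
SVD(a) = [[-0.45,-0.19,0.87], [0.86,-0.34,0.38], [0.22,0.92,0.32]] @ diag([0.43909829301669906, 0.33991882775500715, 0.3238022229810701]) @ [[-0.05, -1.00, -0.01], [0.81, -0.03, -0.58], [0.58, -0.04, 0.81]]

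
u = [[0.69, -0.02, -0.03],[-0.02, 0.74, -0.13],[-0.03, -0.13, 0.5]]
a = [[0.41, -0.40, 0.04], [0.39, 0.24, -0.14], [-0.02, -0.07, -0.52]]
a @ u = [[0.29,-0.31,0.06], [0.27,0.19,-0.11], [0.0,0.02,-0.25]]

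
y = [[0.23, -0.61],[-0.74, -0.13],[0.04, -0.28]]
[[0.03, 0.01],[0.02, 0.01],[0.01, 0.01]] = y @ [[-0.02, -0.01], [-0.05, -0.02]]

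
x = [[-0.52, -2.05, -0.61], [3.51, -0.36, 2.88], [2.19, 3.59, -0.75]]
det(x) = -21.26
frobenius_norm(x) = 6.62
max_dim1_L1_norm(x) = 6.75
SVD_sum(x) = [[-1.33, -0.96, -0.54], [2.63, 1.89, 1.07], [2.66, 1.91, 1.08]] + [[0.28,  -0.74,  0.61], [0.86,  -2.23,  1.85], [-0.71,  1.84,  -1.52]] + [[0.53, -0.35, -0.68],[0.02, -0.02, -0.03],[0.24, -0.16, -0.31]]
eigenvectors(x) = [[0.39-0.40j,(0.39+0.4j),(-0.19+0j)], [-0.54-0.14j,(-0.54+0.14j),-0.53+0.00j], [(-0.62+0j),-0.62-0.00j,0.83+0.00j]]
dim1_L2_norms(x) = [2.2, 4.55, 4.27]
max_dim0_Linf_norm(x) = 3.59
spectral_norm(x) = 5.14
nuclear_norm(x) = 10.21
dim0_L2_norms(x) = [4.17, 4.15, 3.04]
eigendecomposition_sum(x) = [[(-0.35+1.55j), (-0.78+0.15j), (-0.58+0.46j)],[1.51-0.47j, (0.51+0.59j), 0.68+0.27j],[1.48-0.93j, 0.72+0.49j, (0.81+0.1j)]] + [[-0.35-1.55j, (-0.78-0.15j), (-0.58-0.46j)],[(1.51+0.47j), (0.51-0.59j), 0.68-0.27j],[1.48+0.93j, (0.72-0.49j), (0.81-0.1j)]] + [[0.18+0.00j, -0.50+0.00j, 0.55-0.00j],[(0.5+0j), (-1.38+0j), (1.52-0j)],[(-0.78-0j), (2.15-0j), (-2.37+0j)]]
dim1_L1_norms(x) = [3.18, 6.75, 6.53]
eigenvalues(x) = [(0.97+2.24j), (0.97-2.24j), (-3.57+0j)]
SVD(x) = [[-0.34, -0.25, 0.91], [0.66, -0.75, 0.04], [0.67, 0.62, 0.41]] @ diag([5.144868219168301, 4.03980677983414, 1.0227864826043143]) @ [[0.77,0.55,0.31], [-0.28,0.74,-0.61], [0.57,-0.38,-0.73]]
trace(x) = -1.63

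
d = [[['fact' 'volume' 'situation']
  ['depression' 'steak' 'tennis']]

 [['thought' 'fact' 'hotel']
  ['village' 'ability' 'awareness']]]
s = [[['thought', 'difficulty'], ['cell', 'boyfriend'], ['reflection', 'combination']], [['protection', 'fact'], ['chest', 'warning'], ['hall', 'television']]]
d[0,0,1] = 'volume'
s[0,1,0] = 'cell'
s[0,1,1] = 'boyfriend'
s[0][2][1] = 'combination'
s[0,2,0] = 'reflection'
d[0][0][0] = 'fact'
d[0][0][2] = 'situation'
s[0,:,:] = [['thought', 'difficulty'], ['cell', 'boyfriend'], ['reflection', 'combination']]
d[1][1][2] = 'awareness'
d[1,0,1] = 'fact'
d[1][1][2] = 'awareness'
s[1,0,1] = 'fact'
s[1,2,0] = 'hall'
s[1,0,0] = 'protection'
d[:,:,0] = [['fact', 'depression'], ['thought', 'village']]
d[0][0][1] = 'volume'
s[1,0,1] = 'fact'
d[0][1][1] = 'steak'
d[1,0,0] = 'thought'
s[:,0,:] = [['thought', 'difficulty'], ['protection', 'fact']]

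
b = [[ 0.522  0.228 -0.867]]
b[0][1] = 0.228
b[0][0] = 0.522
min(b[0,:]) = -0.867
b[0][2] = -0.867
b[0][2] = -0.867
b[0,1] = 0.228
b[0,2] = -0.867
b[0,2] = -0.867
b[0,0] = 0.522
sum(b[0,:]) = -0.11699999999999999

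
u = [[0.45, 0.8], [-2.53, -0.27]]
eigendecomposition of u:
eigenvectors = [[(0.12+0.47j), (0.12-0.47j)], [(-0.87+0j), -0.87-0.00j]]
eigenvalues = [(0.09+1.38j), (0.09-1.38j)]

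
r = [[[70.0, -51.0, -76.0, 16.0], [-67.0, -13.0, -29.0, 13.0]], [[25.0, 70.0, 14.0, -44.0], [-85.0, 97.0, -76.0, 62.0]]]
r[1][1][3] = 62.0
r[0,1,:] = [-67.0, -13.0, -29.0, 13.0]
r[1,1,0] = -85.0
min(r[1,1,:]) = -85.0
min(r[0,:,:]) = -76.0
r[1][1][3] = 62.0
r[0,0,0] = 70.0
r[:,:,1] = [[-51.0, -13.0], [70.0, 97.0]]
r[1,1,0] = -85.0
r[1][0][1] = 70.0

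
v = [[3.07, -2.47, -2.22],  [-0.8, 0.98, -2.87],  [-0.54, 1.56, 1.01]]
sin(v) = [[-1.17, 2.02, -3.22], [-0.67, 1.9, -3.48], [0.69, 0.75, 2.31]]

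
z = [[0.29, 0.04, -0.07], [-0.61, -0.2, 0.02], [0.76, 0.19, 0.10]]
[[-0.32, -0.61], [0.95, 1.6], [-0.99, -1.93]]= z@ [[-0.67, -1.92], [-2.67, -2.22], [0.26, -0.53]]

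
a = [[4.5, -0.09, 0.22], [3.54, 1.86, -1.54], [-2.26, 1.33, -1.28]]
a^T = [[4.50, 3.54, -2.26], [-0.09, 1.86, 1.33], [0.22, -1.54, -1.28]]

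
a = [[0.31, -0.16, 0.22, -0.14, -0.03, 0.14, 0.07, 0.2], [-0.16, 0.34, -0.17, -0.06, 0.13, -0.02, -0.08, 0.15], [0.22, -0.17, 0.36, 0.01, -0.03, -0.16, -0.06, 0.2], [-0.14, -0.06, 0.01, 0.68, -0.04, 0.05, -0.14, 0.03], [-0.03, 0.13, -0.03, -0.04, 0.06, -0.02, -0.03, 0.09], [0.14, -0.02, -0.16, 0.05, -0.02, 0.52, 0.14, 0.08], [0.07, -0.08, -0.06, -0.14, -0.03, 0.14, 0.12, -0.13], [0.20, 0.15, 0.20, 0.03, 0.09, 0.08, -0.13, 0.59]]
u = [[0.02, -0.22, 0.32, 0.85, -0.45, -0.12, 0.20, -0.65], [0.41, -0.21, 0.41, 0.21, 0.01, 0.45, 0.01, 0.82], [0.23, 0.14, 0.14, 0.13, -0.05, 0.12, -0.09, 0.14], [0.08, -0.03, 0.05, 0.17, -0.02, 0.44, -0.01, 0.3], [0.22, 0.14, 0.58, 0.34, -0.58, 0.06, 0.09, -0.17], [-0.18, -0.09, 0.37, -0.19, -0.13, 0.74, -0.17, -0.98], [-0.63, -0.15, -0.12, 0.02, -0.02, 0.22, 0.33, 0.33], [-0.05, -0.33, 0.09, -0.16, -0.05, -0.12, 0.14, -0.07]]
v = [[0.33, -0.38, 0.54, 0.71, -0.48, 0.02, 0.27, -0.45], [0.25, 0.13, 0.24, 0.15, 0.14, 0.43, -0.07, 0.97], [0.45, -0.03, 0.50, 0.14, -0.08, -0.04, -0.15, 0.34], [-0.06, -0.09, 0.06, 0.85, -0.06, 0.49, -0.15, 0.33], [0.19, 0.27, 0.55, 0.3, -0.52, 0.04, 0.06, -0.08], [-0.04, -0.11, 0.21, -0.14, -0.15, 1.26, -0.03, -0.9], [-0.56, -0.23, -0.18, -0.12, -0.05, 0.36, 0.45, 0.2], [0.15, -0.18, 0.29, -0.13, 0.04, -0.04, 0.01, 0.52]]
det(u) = 0.00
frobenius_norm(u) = 2.62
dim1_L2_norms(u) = [1.25, 1.14, 0.39, 0.57, 0.95, 1.33, 0.84, 0.43]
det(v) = -0.00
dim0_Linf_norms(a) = [0.31, 0.34, 0.36, 0.68, 0.13, 0.52, 0.14, 0.59]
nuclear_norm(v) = 7.00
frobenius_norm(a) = 1.49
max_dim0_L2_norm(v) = 1.58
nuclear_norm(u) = 5.95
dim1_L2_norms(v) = [1.25, 1.14, 0.79, 1.05, 0.89, 1.58, 0.89, 0.66]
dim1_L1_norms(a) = [1.27, 1.11, 1.21, 1.15, 0.43, 1.13, 0.77, 1.47]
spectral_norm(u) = 1.66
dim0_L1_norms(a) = [1.27, 1.11, 1.21, 1.15, 0.43, 1.13, 0.77, 1.47]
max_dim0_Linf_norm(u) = 0.98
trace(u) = 0.54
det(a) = 0.00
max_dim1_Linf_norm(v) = 1.26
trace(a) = 2.98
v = a + u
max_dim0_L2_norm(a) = 0.71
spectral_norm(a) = 0.88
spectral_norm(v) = 1.77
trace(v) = 3.52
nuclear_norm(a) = 2.99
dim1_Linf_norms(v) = [0.71, 0.97, 0.5, 0.85, 0.55, 1.26, 0.56, 0.52]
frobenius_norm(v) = 3.02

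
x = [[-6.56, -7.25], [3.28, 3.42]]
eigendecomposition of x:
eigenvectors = [[-0.88,0.77], [0.48,-0.64]]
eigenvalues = [-2.63, -0.51]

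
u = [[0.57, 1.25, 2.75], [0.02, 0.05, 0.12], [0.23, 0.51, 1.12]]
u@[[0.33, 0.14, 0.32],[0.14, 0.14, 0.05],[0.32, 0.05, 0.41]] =[[1.24, 0.39, 1.37], [0.05, 0.02, 0.06], [0.51, 0.16, 0.56]]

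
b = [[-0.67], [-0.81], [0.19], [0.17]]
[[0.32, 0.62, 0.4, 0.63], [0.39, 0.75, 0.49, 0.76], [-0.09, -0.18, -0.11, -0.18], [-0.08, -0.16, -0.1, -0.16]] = b @ [[-0.48, -0.93, -0.60, -0.94]]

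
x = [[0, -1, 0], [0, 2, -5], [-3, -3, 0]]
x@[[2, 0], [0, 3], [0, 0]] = [[0, -3], [0, 6], [-6, -9]]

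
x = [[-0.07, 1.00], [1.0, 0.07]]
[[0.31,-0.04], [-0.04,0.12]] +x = [[0.24,  0.96], [0.96,  0.19]]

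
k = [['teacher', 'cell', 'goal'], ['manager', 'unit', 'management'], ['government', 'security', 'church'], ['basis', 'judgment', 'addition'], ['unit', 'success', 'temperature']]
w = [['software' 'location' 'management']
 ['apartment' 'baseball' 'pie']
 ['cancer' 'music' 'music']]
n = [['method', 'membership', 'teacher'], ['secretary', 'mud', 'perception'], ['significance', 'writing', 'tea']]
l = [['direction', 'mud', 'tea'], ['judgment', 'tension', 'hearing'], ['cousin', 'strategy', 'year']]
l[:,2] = ['tea', 'hearing', 'year']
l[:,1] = ['mud', 'tension', 'strategy']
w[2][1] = 'music'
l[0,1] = 'mud'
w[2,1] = 'music'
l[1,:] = ['judgment', 'tension', 'hearing']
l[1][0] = 'judgment'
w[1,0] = 'apartment'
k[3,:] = ['basis', 'judgment', 'addition']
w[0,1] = 'location'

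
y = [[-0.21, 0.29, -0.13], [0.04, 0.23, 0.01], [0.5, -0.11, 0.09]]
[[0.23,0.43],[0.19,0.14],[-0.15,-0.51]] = y @ [[-0.19,-0.80], [0.85,0.78], [0.42,-0.25]]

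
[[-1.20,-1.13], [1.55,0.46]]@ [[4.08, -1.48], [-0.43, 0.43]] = [[-4.41, 1.29], [6.13, -2.10]]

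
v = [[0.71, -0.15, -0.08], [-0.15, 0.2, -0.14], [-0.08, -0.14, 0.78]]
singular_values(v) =[0.84, 0.73, 0.12]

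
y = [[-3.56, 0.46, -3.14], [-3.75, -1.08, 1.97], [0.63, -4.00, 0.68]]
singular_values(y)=[5.36, 4.61, 2.95]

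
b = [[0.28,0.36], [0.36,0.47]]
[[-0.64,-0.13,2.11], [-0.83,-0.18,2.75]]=b @ [[-2.47, 2.7, 1.42],[0.13, -2.46, 4.76]]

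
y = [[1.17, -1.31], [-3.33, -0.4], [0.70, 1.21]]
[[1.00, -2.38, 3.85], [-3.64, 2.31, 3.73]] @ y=[[11.79, 4.30], [-9.34, 8.36]]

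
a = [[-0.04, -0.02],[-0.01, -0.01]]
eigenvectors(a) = [[-0.96,0.49],[-0.27,-0.87]]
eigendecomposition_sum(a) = [[-0.04,-0.02], [-0.01,-0.01]] + [[-0.0, 0.00], [0.0, -0.00]]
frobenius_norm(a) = 0.05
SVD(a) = [[-0.96, -0.29], [-0.29, 0.96]] @ diag([0.046708301003560354, 0.0042818941323674985]) @ [[0.88, 0.47], [0.47, -0.88]]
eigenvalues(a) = [-0.05, -0.0]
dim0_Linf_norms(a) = [0.04, 0.02]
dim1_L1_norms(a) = [0.06, 0.02]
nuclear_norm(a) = 0.05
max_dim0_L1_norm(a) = 0.05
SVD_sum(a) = [[-0.04, -0.02], [-0.01, -0.01]] + [[-0.00, 0.0], [0.00, -0.0]]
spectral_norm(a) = 0.05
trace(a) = -0.05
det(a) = 0.00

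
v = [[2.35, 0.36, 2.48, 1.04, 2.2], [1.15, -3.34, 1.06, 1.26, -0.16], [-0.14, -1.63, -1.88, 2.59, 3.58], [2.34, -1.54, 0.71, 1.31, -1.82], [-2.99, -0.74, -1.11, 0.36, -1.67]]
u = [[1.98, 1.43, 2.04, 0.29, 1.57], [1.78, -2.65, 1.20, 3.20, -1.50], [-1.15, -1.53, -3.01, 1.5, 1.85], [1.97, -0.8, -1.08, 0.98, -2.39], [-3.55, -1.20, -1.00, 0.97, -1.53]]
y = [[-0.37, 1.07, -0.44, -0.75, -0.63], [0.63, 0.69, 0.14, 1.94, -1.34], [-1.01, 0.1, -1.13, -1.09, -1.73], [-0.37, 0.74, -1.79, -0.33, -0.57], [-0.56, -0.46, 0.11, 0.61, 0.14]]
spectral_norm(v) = 6.10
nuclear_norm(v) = 18.30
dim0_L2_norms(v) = [4.61, 4.11, 3.54, 3.35, 4.88]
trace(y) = -1.00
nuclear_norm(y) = 8.77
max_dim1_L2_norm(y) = 2.55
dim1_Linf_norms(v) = [2.48, 3.34, 3.58, 2.34, 2.99]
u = v + y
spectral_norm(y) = 3.34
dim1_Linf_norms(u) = [2.04, 3.2, 3.01, 2.39, 3.55]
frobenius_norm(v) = 9.26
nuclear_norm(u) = 18.40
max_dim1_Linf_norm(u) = 3.55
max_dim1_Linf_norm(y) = 1.94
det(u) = 233.19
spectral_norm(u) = 5.95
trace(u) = -4.23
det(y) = -6.41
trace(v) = -3.23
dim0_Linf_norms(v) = [2.99, 3.34, 2.48, 2.59, 3.58]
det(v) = 250.85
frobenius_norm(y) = 4.54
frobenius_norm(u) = 9.27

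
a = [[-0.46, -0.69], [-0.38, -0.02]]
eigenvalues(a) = [-0.8, 0.32]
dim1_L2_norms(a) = [0.83, 0.38]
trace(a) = -0.48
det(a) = -0.25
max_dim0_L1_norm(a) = 0.84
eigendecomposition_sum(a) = [[-0.56, -0.49],[-0.27, -0.24]] + [[0.1, -0.2], [-0.11, 0.22]]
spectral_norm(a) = 0.86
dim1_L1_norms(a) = [1.15, 0.4]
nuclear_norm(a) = 1.16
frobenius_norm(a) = 0.91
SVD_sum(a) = [[-0.53, -0.63], [-0.17, -0.2]] + [[0.07, -0.06],[-0.21, 0.18]]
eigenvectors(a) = [[-0.9, 0.66], [-0.44, -0.75]]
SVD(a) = [[-0.95, -0.3], [-0.30, 0.95]] @ diag([0.8641686963145407, 0.2927669112280745]) @ [[0.64,  0.77], [-0.77,  0.64]]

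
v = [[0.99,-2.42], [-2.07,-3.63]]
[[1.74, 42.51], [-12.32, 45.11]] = v @ [[4.2, 5.25], [1.00, -15.42]]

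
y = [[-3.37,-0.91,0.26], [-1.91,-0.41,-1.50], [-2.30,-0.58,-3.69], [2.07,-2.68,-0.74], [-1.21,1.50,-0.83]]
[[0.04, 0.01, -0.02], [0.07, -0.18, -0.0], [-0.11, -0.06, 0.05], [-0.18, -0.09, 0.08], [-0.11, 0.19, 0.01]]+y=[[-3.33, -0.9, 0.24], [-1.84, -0.59, -1.5], [-2.41, -0.64, -3.64], [1.89, -2.77, -0.66], [-1.32, 1.69, -0.82]]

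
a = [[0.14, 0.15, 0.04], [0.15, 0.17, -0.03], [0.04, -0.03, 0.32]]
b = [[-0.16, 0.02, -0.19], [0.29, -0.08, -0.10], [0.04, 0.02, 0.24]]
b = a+[[-0.30, -0.13, -0.23], [0.14, -0.25, -0.07], [0.0, 0.05, -0.08]]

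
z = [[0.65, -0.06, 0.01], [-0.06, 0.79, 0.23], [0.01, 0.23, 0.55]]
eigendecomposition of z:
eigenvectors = [[0.16,  -0.97,  -0.16], [-0.85,  -0.05,  -0.52], [-0.50,  -0.22,  0.84]]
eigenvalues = [0.94, 0.65, 0.4]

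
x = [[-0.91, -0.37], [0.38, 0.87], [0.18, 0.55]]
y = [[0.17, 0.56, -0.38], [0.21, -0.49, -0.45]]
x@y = [[-0.23,-0.33,0.51],[0.25,-0.21,-0.54],[0.15,-0.17,-0.32]]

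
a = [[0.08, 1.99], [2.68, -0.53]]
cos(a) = [[-0.65, 0.14], [0.19, -0.69]]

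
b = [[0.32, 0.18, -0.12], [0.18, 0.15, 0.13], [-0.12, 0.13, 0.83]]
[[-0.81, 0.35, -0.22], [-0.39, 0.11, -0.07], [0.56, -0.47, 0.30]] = b@[[-2.12,-0.17,0.14], [-0.43,1.68,-1.09], [0.43,-0.85,0.55]]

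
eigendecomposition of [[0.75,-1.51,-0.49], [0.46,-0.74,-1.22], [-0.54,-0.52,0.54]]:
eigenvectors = [[(0.65+0j), 0.65-0.00j, 0.64+0.00j], [-0.07-0.45j, -0.07+0.45j, (0.64+0j)], [0.12+0.60j, (0.12-0.6j), (0.42+0j)]]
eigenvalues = [(0.81+0.58j), (0.81-0.58j), (-1.08+0j)]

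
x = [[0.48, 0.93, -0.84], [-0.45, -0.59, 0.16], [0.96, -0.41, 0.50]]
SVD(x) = [[-0.87, -0.13, -0.48], [0.43, 0.29, -0.86], [0.25, -0.95, -0.2]] @ diag([1.5298595929041647, 1.1522545427530435, 0.22054272761548355]) @ [[-0.24,  -0.76,  0.60], [-0.96,  0.08,  -0.28], [-0.16,  0.64,  0.75]]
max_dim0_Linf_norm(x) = 0.96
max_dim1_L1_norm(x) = 2.25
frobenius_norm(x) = 1.93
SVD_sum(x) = [[0.32, 1.01, -0.80], [-0.16, -0.50, 0.39], [-0.09, -0.29, 0.23]] + [[0.14, -0.01, 0.04], [-0.32, 0.03, -0.09], [1.05, -0.09, 0.3]] + [[0.02, -0.07, -0.08], [0.03, -0.12, -0.14], [0.01, -0.03, -0.03]]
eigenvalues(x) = [(0.36+1.03j), (0.36-1.03j), (-0.33+0j)]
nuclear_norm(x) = 2.90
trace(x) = 0.39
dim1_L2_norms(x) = [1.34, 0.76, 1.16]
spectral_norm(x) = 1.53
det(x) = -0.39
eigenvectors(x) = [[0.13-0.65j,0.13+0.65j,-0.22+0.00j], [(0.07+0.23j),0.07-0.23j,(0.75+0j)], [-0.70+0.00j,-0.70-0.00j,0.62+0.00j]]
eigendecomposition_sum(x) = [[0.22+0.56j, 0.42+0.01j, -0.43+0.18j], [-0.17-0.14j, -0.14+0.07j, 0.11-0.13j], [(0.53-0.35j), -0.07-0.44j, 0.27+0.40j]] + [[0.22-0.56j, 0.42-0.01j, -0.43-0.18j], [-0.17+0.14j, (-0.14-0.07j), 0.11+0.13j], [(0.53+0.35j), (-0.07+0.44j), (0.27-0.4j)]] + [[(0.03+0j), 0.09-0.00j, 0.02+0.00j], [-0.11-0.00j, (-0.32+0j), -0.05-0.00j], [-0.09-0.00j, -0.26+0.00j, -0.04-0.00j]]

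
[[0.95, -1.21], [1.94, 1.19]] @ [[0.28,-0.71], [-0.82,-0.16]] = [[1.26,-0.48], [-0.43,-1.57]]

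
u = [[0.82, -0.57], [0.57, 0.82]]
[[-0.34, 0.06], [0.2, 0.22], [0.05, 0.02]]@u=[[-0.24, 0.24], [0.29, 0.07], [0.05, -0.01]]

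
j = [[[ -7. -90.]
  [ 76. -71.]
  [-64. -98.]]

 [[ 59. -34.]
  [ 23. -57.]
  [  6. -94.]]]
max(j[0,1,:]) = 76.0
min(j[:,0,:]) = -90.0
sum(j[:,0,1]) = -124.0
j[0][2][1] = -98.0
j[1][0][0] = 59.0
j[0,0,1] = -90.0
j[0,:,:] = [[-7.0, -90.0], [76.0, -71.0], [-64.0, -98.0]]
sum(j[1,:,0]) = 88.0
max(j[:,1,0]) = 76.0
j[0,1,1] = -71.0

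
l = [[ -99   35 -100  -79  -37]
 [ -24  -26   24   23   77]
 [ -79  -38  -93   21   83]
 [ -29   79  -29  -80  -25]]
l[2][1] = -38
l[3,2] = -29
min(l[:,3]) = -80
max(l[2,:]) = 83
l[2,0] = -79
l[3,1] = 79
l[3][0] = -29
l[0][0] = -99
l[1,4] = 77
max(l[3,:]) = 79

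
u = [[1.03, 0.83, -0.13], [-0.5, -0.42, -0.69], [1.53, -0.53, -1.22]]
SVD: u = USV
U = [[-0.41, 0.7, -0.59],[0.01, -0.64, -0.77],[-0.91, -0.32, 0.25]]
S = [2.16, 1.37, 0.45]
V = [[-0.84, 0.06, 0.54], [0.40, 0.74, 0.54], [0.36, -0.67, 0.65]]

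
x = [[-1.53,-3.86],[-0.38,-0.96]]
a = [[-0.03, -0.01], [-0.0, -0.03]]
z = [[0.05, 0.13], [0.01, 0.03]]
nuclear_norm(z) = 0.14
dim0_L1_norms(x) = [1.91, 4.82]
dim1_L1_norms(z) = [0.18, 0.04]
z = a @ x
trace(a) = -0.06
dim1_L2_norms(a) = [0.03, 0.03]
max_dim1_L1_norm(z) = 0.18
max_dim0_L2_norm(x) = 3.98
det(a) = 0.00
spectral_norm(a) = 0.04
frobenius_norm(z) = 0.14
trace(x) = -2.49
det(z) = 0.00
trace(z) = 0.08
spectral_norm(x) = 4.28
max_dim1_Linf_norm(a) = 0.03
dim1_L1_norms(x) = [5.39, 1.34]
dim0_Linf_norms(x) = [1.53, 3.86]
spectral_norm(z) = 0.14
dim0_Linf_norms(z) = [0.05, 0.13]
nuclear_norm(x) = 4.28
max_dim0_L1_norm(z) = 0.16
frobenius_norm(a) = 0.04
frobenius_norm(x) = 4.28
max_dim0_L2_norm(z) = 0.13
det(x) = 0.00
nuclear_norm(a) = 0.06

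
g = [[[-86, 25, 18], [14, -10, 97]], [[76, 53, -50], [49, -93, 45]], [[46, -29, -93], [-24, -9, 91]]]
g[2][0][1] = -29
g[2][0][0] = 46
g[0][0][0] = -86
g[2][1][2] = 91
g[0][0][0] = -86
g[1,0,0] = 76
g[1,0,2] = -50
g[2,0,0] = 46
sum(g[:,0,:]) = -40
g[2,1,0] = -24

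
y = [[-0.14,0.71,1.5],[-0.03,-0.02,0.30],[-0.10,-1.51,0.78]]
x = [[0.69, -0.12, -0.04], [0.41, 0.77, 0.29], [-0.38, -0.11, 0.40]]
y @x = [[-0.38, 0.4, 0.81], [-0.14, -0.04, 0.12], [-0.98, -1.24, -0.12]]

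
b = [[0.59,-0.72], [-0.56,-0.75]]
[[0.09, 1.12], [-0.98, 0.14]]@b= [[-0.57, -0.90],[-0.66, 0.60]]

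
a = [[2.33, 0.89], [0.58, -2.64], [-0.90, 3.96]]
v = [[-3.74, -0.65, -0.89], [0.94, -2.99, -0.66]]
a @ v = [[-7.88, -4.18, -2.66],[-4.65, 7.52, 1.23],[7.09, -11.26, -1.81]]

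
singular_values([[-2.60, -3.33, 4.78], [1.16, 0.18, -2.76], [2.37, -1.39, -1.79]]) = [7.18, 2.87, 0.77]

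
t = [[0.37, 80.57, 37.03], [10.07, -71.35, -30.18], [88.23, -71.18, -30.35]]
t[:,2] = [37.03, -30.18, -30.35]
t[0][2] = 37.03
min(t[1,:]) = -71.35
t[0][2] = 37.03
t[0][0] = 0.37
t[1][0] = 10.07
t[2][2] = -30.35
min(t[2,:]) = -71.18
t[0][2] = 37.03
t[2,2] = -30.35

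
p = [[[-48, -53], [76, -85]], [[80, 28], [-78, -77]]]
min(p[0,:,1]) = -85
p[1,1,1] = -77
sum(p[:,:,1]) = -187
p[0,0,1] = -53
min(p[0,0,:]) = -53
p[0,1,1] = -85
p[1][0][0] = 80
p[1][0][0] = 80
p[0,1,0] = 76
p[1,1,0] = -78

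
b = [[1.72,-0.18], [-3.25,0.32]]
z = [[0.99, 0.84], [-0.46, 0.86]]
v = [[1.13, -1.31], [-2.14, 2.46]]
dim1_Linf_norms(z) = [0.99, 0.86]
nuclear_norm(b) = 3.70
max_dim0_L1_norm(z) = 1.7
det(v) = -0.02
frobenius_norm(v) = 3.69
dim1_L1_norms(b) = [1.9, 3.57]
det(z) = 1.24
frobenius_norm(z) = 1.62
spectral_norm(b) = 3.70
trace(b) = 2.04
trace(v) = 3.59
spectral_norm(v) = 3.69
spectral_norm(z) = 1.33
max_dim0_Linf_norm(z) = 0.99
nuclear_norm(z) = 2.26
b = v @ z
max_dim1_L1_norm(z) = 1.83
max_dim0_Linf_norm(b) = 3.25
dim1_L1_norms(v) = [2.44, 4.6]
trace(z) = 1.85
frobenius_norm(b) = 3.70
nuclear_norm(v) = 3.70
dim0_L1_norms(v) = [3.27, 3.77]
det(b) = -0.03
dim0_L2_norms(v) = [2.42, 2.79]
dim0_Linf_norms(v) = [2.14, 2.46]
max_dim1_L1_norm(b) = 3.57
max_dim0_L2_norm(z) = 1.2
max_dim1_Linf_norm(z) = 0.99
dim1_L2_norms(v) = [1.73, 3.26]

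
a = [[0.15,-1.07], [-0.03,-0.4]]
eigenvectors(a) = [[1.0, 0.87], [-0.05, 0.49]]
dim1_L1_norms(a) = [1.22, 0.43]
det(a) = -0.09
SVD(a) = [[0.94, 0.34], [0.34, -0.94]] @ diag([1.149731745261264, 0.08010564236362046]) @ [[0.11, -0.99],[0.99, 0.11]]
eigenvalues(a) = [0.2, -0.45]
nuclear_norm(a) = 1.23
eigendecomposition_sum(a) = [[0.19, -0.33], [-0.01, 0.02]] + [[-0.04, -0.74], [-0.02, -0.42]]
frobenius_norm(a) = 1.15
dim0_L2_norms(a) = [0.15, 1.14]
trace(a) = -0.25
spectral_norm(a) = 1.15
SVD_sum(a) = [[0.12,-1.07], [0.04,-0.39]] + [[0.03, 0.0], [-0.07, -0.01]]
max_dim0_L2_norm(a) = 1.14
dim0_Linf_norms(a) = [0.15, 1.07]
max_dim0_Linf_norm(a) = 1.07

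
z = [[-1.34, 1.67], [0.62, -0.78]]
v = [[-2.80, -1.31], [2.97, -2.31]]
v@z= [[2.94,-3.65],  [-5.41,6.76]]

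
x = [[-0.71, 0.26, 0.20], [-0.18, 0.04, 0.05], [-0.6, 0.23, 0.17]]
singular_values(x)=[1.04, 0.03, 0.0]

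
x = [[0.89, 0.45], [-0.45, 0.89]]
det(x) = 0.99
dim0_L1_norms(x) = [1.34, 1.34]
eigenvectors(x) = [[0.71+0.00j, (0.71-0j)], [0.00+0.71j, 0.00-0.71j]]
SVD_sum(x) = [[0.89, 0.00], [-0.45, 0.0]] + [[0.00, 0.45], [0.0, 0.89]]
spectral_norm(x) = 1.00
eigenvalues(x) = [(0.89+0.45j), (0.89-0.45j)]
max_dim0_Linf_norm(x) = 0.89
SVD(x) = [[-0.89, 0.45], [0.45, 0.89]] @ diag([0.997296345125159, 0.9972963451251589]) @ [[-1.00, -0.0], [0.0, 1.0]]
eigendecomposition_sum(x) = [[(0.44+0.22j), 0.22-0.44j], [-0.22+0.44j, (0.44+0.22j)]] + [[0.44-0.22j,  0.22+0.44j], [(-0.22-0.44j),  (0.44-0.22j)]]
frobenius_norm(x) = 1.41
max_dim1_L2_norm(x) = 1.0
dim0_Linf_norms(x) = [0.89, 0.89]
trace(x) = 1.78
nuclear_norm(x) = 1.99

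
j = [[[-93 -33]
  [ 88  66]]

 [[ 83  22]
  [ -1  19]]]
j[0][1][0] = 88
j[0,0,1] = -33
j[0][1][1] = 66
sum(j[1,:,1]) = 41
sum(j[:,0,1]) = -11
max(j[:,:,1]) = 66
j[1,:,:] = [[83, 22], [-1, 19]]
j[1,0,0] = 83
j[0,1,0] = 88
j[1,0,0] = 83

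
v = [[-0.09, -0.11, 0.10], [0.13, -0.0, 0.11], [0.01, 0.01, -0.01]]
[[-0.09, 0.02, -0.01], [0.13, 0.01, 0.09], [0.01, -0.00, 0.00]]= v @ [[1.03, -0.09, 0.52], [-0.12, 0.08, -0.12], [-0.06, 0.2, 0.20]]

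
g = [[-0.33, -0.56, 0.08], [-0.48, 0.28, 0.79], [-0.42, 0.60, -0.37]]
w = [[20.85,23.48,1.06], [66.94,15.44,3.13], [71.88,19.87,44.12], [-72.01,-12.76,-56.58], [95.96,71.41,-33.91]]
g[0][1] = -0.56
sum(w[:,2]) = -42.18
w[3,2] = -56.58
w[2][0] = 71.88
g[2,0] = -0.422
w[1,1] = 15.44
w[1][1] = 15.44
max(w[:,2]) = 44.12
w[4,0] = 95.96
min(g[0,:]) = -0.56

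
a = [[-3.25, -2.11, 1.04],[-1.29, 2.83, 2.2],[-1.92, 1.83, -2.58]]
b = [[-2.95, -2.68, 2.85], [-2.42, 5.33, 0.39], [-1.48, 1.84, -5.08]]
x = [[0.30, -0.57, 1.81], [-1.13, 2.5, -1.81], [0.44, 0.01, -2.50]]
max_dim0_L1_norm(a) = 6.77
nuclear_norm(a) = 11.50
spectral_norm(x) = 4.08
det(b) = 126.28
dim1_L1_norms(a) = [6.4, 6.32, 6.33]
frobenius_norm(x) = 4.58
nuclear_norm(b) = 15.74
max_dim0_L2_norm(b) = 6.24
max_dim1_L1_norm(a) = 6.4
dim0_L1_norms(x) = [1.87, 3.08, 6.12]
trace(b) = -2.70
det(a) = 55.95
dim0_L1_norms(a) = [6.46, 6.77, 5.82]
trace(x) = 0.30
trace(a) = -3.00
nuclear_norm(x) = 6.36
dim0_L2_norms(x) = [1.25, 2.56, 3.58]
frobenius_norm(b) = 9.48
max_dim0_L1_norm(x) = 6.12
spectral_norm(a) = 4.04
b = a + x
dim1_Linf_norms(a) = [3.25, 2.83, 2.58]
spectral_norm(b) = 7.23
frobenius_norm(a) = 6.66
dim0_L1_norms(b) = [6.85, 9.85, 8.32]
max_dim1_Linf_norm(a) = 3.25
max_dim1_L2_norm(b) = 5.87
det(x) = -1.82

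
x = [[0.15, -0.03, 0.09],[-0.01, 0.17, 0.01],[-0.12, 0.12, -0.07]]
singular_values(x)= [0.26, 0.16, 0.0]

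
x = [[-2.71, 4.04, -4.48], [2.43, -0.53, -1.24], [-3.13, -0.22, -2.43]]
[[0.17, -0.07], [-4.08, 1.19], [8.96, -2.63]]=x@ [[-2.36, 0.69], [-2.05, 0.6], [-0.46, 0.14]]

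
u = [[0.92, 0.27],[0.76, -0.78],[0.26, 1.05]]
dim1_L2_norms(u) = [0.96, 1.09, 1.08]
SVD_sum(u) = [[-0.01, 0.05], [0.21, -0.91], [-0.22, 0.94]] + [[0.93, 0.22], [0.55, 0.13], [0.48, 0.11]]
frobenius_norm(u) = 1.81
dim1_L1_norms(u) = [1.19, 1.54, 1.31]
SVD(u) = [[0.04, 0.79], [-0.69, 0.46], [0.72, 0.4]] @ diag([1.3417576384430105, 1.2145313662807704]) @ [[-0.23, 0.97],[0.97, 0.23]]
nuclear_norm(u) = 2.56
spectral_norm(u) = 1.34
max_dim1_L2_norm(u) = 1.09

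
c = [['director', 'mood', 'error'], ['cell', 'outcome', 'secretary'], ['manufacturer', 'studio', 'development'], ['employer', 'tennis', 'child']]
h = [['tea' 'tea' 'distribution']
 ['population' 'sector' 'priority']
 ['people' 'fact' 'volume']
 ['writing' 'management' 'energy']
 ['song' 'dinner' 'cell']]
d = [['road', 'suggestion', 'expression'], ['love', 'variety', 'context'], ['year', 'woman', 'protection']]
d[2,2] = 'protection'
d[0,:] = ['road', 'suggestion', 'expression']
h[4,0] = 'song'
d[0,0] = 'road'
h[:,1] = ['tea', 'sector', 'fact', 'management', 'dinner']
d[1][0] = 'love'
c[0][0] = 'director'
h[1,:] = ['population', 'sector', 'priority']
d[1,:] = ['love', 'variety', 'context']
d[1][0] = 'love'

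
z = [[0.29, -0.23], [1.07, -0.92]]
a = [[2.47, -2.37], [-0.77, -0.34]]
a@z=[[-1.82, 1.61], [-0.59, 0.49]]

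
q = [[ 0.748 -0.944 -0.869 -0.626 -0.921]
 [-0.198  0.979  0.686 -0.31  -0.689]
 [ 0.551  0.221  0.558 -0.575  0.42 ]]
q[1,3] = -0.31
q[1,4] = -0.689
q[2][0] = 0.551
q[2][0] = 0.551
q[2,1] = 0.221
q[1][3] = -0.31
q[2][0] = 0.551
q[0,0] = 0.748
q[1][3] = -0.31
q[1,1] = 0.979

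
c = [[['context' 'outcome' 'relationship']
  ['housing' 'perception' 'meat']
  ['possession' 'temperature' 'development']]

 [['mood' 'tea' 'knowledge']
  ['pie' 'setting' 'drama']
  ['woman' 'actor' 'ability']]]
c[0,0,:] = ['context', 'outcome', 'relationship']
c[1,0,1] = 'tea'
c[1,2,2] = 'ability'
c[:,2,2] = ['development', 'ability']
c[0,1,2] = 'meat'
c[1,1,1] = 'setting'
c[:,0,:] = [['context', 'outcome', 'relationship'], ['mood', 'tea', 'knowledge']]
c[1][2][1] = 'actor'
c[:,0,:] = [['context', 'outcome', 'relationship'], ['mood', 'tea', 'knowledge']]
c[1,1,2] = 'drama'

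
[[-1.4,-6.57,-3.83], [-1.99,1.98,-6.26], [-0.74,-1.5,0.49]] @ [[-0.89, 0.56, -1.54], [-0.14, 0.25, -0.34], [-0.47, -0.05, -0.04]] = [[3.97, -2.24, 4.54],  [4.44, -0.31, 2.64],  [0.64, -0.81, 1.63]]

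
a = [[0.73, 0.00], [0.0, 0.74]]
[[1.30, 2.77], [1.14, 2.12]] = a@[[1.78, 3.79], [1.54, 2.87]]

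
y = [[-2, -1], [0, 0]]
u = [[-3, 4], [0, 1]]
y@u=[[6, -9], [0, 0]]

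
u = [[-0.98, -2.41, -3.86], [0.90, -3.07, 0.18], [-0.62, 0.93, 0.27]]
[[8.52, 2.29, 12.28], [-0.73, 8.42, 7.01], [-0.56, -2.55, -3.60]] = u@[[0.09, 0.71, 1.91], [0.13, -2.49, -1.87], [-2.31, 0.78, -2.5]]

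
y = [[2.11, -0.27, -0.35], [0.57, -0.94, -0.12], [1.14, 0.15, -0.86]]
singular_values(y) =[2.6, 0.95, 0.5]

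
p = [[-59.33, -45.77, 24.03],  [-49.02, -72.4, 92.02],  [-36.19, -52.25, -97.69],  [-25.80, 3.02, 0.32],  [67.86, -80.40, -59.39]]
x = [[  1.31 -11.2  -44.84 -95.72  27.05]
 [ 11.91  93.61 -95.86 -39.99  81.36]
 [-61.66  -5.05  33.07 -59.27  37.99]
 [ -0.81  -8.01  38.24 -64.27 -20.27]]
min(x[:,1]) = -11.2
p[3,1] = 3.02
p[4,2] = -59.39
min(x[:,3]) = -95.72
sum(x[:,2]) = -69.38999999999999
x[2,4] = 37.99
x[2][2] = 33.07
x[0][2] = -44.84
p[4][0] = 67.86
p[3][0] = -25.8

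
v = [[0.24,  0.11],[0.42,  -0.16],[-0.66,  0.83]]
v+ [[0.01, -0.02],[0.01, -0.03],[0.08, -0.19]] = [[0.25, 0.09],[0.43, -0.19],[-0.58, 0.64]]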